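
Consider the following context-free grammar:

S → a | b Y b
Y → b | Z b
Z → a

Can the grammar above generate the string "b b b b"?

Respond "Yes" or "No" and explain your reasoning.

No - no valid derivation exists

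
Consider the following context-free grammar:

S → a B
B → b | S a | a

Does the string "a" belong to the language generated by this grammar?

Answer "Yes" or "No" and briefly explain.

No - no valid derivation exists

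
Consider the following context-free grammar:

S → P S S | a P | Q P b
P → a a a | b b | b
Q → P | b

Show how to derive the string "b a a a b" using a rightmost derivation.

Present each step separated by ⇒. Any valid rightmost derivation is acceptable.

S ⇒ Q P b ⇒ Q a a a b ⇒ b a a a b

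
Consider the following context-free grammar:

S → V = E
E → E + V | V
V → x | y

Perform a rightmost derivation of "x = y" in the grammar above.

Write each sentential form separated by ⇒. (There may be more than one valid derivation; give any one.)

S ⇒ V = E ⇒ V = V ⇒ V = y ⇒ x = y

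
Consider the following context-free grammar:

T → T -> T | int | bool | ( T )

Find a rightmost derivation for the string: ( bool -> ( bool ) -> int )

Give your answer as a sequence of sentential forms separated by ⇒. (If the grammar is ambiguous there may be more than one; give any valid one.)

T ⇒ ( T ) ⇒ ( T -> T ) ⇒ ( T -> T -> T ) ⇒ ( T -> T -> int ) ⇒ ( T -> ( T ) -> int ) ⇒ ( T -> ( bool ) -> int ) ⇒ ( bool -> ( bool ) -> int )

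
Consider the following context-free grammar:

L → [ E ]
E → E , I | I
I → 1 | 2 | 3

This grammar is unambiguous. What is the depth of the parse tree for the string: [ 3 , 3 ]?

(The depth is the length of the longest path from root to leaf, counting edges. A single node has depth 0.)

4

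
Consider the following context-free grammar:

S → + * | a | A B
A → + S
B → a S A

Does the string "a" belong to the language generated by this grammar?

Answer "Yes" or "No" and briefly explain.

Yes - a valid derivation exists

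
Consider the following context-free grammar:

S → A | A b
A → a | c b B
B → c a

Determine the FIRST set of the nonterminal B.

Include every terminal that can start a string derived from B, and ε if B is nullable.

We compute FIRST(B) using the standard algorithm.
FIRST(A) = {a, c}
FIRST(B) = {c}
FIRST(S) = {a, c}
Therefore, FIRST(B) = {c}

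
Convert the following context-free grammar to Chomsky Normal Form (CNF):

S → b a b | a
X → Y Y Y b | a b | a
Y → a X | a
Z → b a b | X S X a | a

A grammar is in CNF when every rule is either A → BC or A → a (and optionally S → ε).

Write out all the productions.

TB → b; TA → a; S → a; X → a; Y → a; Z → a; S → TB X0; X0 → TA TB; X → Y X1; X1 → Y X2; X2 → Y TB; X → TA TB; Y → TA X; Z → TB X3; X3 → TA TB; Z → X X4; X4 → S X5; X5 → X TA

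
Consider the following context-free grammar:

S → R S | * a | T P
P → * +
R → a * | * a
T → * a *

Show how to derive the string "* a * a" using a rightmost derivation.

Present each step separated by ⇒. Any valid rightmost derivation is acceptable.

S ⇒ R S ⇒ R * a ⇒ * a * a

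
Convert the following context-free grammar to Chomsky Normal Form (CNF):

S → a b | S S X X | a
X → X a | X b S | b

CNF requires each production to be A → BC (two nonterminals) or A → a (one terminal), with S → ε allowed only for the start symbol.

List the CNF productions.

TA → a; TB → b; S → a; X → b; S → TA TB; S → S X0; X0 → S X1; X1 → X X; X → X TA; X → X X2; X2 → TB S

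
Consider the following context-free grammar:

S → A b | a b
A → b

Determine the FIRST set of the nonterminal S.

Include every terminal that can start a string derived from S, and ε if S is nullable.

We compute FIRST(S) using the standard algorithm.
FIRST(A) = {b}
FIRST(S) = {a, b}
Therefore, FIRST(S) = {a, b}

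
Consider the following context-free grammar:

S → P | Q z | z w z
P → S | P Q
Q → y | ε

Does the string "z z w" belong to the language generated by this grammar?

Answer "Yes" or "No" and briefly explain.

No - no valid derivation exists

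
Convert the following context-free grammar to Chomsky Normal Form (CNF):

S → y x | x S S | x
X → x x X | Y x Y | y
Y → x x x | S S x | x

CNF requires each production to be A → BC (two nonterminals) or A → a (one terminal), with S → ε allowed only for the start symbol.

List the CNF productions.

TY → y; TX → x; S → x; X → y; Y → x; S → TY TX; S → TX X0; X0 → S S; X → TX X1; X1 → TX X; X → Y X2; X2 → TX Y; Y → TX X3; X3 → TX TX; Y → S X4; X4 → S TX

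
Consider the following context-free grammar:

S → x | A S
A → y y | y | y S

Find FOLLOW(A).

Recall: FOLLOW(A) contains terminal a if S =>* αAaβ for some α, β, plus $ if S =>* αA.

We compute FOLLOW(A) using the standard algorithm.
FOLLOW(S) starts with {$}.
FIRST(A) = {y}
FIRST(S) = {x, y}
FOLLOW(A) = {x, y}
FOLLOW(S) = {$, x, y}
Therefore, FOLLOW(A) = {x, y}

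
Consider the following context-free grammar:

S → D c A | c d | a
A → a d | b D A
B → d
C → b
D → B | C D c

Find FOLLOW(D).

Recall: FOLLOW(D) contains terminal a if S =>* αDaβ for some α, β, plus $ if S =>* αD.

We compute FOLLOW(D) using the standard algorithm.
FOLLOW(S) starts with {$}.
FIRST(A) = {a, b}
FIRST(B) = {d}
FIRST(C) = {b}
FIRST(D) = {b, d}
FIRST(S) = {a, b, c, d}
FOLLOW(A) = {$}
FOLLOW(B) = {a, b, c}
FOLLOW(C) = {b, d}
FOLLOW(D) = {a, b, c}
FOLLOW(S) = {$}
Therefore, FOLLOW(D) = {a, b, c}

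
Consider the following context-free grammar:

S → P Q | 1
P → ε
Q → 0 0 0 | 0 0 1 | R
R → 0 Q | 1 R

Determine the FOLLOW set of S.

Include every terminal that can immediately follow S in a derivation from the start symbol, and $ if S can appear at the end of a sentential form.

We compute FOLLOW(S) using the standard algorithm.
FOLLOW(S) starts with {$}.
FIRST(P) = {ε}
FIRST(Q) = {0, 1}
FIRST(R) = {0, 1}
FIRST(S) = {0, 1}
FOLLOW(P) = {0, 1}
FOLLOW(Q) = {$}
FOLLOW(R) = {$}
FOLLOW(S) = {$}
Therefore, FOLLOW(S) = {$}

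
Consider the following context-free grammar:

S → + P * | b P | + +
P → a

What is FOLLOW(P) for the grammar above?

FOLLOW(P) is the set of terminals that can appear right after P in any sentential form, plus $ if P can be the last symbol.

We compute FOLLOW(P) using the standard algorithm.
FOLLOW(S) starts with {$}.
FIRST(P) = {a}
FIRST(S) = {+, b}
FOLLOW(P) = {$, *}
FOLLOW(S) = {$}
Therefore, FOLLOW(P) = {$, *}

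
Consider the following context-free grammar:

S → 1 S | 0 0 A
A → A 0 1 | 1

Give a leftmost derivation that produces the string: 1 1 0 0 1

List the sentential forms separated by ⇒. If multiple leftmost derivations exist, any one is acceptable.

S ⇒ 1 S ⇒ 1 1 S ⇒ 1 1 0 0 A ⇒ 1 1 0 0 1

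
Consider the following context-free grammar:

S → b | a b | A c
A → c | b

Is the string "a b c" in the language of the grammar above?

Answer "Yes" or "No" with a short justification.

No - no valid derivation exists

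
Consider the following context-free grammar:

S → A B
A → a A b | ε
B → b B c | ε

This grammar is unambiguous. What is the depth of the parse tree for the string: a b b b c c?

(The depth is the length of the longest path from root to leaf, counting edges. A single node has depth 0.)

4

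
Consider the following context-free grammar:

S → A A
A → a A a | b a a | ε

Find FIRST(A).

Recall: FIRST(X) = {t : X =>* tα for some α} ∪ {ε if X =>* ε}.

We compute FIRST(A) using the standard algorithm.
FIRST(A) = {a, b, ε}
FIRST(S) = {a, b, ε}
Therefore, FIRST(A) = {a, b, ε}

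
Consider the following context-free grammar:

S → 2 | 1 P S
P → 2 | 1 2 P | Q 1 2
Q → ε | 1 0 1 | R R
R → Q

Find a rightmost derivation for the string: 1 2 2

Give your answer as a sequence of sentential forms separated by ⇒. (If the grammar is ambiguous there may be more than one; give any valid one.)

S ⇒ 1 P S ⇒ 1 P 2 ⇒ 1 2 2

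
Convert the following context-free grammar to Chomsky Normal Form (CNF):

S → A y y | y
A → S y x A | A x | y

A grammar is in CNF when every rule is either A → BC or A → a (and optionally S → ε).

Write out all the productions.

TY → y; S → y; TX → x; A → y; S → A X0; X0 → TY TY; A → S X1; X1 → TY X2; X2 → TX A; A → A TX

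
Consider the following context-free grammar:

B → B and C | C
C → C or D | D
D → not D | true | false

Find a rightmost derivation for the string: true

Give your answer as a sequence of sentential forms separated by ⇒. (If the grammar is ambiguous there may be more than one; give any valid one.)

B ⇒ C ⇒ D ⇒ true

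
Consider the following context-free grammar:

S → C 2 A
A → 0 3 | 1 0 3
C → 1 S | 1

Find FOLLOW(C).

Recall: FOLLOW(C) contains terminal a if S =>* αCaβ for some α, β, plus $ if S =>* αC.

We compute FOLLOW(C) using the standard algorithm.
FOLLOW(S) starts with {$}.
FIRST(A) = {0, 1}
FIRST(C) = {1}
FIRST(S) = {1}
FOLLOW(A) = {$, 2}
FOLLOW(C) = {2}
FOLLOW(S) = {$, 2}
Therefore, FOLLOW(C) = {2}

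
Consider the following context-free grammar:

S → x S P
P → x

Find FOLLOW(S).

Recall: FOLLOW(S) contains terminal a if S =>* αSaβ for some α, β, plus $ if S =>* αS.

We compute FOLLOW(S) using the standard algorithm.
FOLLOW(S) starts with {$}.
FIRST(P) = {x}
FIRST(S) = {x}
FOLLOW(P) = {$, x}
FOLLOW(S) = {$, x}
Therefore, FOLLOW(S) = {$, x}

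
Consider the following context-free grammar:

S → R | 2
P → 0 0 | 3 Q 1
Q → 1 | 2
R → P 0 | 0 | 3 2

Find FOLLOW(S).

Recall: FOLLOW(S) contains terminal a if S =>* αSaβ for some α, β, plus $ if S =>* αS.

We compute FOLLOW(S) using the standard algorithm.
FOLLOW(S) starts with {$}.
FIRST(P) = {0, 3}
FIRST(Q) = {1, 2}
FIRST(R) = {0, 3}
FIRST(S) = {0, 2, 3}
FOLLOW(P) = {0}
FOLLOW(Q) = {1}
FOLLOW(R) = {$}
FOLLOW(S) = {$}
Therefore, FOLLOW(S) = {$}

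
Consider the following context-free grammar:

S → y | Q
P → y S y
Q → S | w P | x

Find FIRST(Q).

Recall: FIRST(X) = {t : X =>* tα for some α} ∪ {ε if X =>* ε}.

We compute FIRST(Q) using the standard algorithm.
FIRST(P) = {y}
FIRST(Q) = {w, x, y}
FIRST(S) = {w, x, y}
Therefore, FIRST(Q) = {w, x, y}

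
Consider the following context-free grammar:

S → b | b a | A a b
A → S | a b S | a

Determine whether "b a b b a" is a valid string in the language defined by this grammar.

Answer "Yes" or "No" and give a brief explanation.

No - no valid derivation exists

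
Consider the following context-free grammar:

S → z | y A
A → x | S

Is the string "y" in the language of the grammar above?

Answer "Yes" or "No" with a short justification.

No - no valid derivation exists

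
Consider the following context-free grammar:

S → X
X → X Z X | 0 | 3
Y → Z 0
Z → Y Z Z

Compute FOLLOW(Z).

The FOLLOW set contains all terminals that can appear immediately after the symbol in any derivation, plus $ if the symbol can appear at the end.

We compute FOLLOW(Z) using the standard algorithm.
FOLLOW(S) starts with {$}.
FIRST(S) = {0, 3}
FIRST(X) = {0, 3}
FIRST(Y) = {}
FIRST(Z) = {}
FOLLOW(S) = {$}
FOLLOW(X) = {$}
FOLLOW(Y) = {}
FOLLOW(Z) = {0, 3}
Therefore, FOLLOW(Z) = {0, 3}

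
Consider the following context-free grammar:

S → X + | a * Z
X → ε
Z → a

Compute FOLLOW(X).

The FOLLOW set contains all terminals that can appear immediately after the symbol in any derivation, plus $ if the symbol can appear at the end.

We compute FOLLOW(X) using the standard algorithm.
FOLLOW(S) starts with {$}.
FIRST(S) = {+, a}
FIRST(X) = {ε}
FIRST(Z) = {a}
FOLLOW(S) = {$}
FOLLOW(X) = {+}
FOLLOW(Z) = {$}
Therefore, FOLLOW(X) = {+}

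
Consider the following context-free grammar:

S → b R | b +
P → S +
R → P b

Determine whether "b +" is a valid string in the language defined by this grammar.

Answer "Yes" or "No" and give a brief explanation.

Yes - a valid derivation exists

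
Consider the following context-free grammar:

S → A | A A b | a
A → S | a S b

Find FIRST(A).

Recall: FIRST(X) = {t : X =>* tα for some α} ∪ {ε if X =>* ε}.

We compute FIRST(A) using the standard algorithm.
FIRST(A) = {a}
FIRST(S) = {a}
Therefore, FIRST(A) = {a}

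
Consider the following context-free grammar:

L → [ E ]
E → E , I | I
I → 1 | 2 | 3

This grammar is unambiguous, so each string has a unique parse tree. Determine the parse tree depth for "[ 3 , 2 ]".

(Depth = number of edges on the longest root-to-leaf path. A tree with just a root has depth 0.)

4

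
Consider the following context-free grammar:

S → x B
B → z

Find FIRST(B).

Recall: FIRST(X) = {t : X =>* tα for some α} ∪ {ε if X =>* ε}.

We compute FIRST(B) using the standard algorithm.
FIRST(B) = {z}
FIRST(S) = {x}
Therefore, FIRST(B) = {z}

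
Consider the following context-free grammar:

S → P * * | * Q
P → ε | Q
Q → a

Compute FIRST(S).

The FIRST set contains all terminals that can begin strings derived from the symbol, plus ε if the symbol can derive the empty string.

We compute FIRST(S) using the standard algorithm.
FIRST(P) = {a, ε}
FIRST(Q) = {a}
FIRST(S) = {*, a}
Therefore, FIRST(S) = {*, a}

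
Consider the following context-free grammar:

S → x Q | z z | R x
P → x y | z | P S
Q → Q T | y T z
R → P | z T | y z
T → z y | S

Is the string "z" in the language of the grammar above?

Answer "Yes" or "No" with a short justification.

No - no valid derivation exists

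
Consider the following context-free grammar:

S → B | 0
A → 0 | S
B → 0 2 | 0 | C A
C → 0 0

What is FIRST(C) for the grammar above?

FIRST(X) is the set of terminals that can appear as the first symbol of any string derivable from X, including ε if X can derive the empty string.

We compute FIRST(C) using the standard algorithm.
FIRST(A) = {0}
FIRST(B) = {0}
FIRST(C) = {0}
FIRST(S) = {0}
Therefore, FIRST(C) = {0}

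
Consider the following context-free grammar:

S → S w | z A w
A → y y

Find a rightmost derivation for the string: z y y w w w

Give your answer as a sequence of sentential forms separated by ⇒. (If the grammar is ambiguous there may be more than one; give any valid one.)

S ⇒ S w ⇒ S w w ⇒ z A w w w ⇒ z y y w w w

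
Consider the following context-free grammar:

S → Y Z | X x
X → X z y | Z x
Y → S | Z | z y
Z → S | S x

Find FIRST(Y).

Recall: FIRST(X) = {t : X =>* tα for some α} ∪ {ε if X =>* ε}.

We compute FIRST(Y) using the standard algorithm.
FIRST(S) = {z}
FIRST(X) = {z}
FIRST(Y) = {z}
FIRST(Z) = {z}
Therefore, FIRST(Y) = {z}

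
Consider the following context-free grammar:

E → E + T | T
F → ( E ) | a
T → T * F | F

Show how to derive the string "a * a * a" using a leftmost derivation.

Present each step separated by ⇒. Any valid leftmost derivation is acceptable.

E ⇒ T ⇒ T * F ⇒ T * F * F ⇒ F * F * F ⇒ a * F * F ⇒ a * a * F ⇒ a * a * a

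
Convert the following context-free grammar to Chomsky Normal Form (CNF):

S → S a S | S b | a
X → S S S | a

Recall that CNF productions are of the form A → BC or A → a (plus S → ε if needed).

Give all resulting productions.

TA → a; TB → b; S → a; X → a; S → S X0; X0 → TA S; S → S TB; X → S X1; X1 → S S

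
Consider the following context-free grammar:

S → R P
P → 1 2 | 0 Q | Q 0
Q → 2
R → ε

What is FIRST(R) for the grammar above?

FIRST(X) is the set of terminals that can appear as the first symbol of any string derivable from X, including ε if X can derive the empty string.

We compute FIRST(R) using the standard algorithm.
FIRST(P) = {0, 1, 2}
FIRST(Q) = {2}
FIRST(R) = {ε}
FIRST(S) = {0, 1, 2}
Therefore, FIRST(R) = {ε}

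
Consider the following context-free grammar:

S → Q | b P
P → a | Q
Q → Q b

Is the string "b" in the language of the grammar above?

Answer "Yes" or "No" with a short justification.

No - no valid derivation exists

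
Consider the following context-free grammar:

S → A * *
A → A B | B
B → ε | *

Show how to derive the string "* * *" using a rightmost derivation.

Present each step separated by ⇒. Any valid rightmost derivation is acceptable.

S ⇒ A * * ⇒ B * * ⇒ * * *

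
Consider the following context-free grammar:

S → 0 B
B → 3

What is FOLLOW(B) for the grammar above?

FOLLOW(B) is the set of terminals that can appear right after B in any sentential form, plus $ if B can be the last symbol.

We compute FOLLOW(B) using the standard algorithm.
FOLLOW(S) starts with {$}.
FIRST(B) = {3}
FIRST(S) = {0}
FOLLOW(B) = {$}
FOLLOW(S) = {$}
Therefore, FOLLOW(B) = {$}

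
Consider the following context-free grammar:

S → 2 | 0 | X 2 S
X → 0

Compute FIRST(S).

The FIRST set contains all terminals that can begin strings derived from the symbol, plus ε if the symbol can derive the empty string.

We compute FIRST(S) using the standard algorithm.
FIRST(S) = {0, 2}
FIRST(X) = {0}
Therefore, FIRST(S) = {0, 2}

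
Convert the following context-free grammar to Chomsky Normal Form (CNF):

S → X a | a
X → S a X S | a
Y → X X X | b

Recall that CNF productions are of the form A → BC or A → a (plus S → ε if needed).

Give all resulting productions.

TA → a; S → a; X → a; Y → b; S → X TA; X → S X0; X0 → TA X1; X1 → X S; Y → X X2; X2 → X X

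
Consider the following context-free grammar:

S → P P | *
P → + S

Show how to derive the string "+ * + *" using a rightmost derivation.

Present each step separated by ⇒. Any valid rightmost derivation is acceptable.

S ⇒ P P ⇒ P + S ⇒ P + * ⇒ + S + * ⇒ + * + *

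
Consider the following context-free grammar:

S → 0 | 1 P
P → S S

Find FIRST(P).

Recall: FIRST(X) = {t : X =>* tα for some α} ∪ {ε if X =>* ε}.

We compute FIRST(P) using the standard algorithm.
FIRST(P) = {0, 1}
FIRST(S) = {0, 1}
Therefore, FIRST(P) = {0, 1}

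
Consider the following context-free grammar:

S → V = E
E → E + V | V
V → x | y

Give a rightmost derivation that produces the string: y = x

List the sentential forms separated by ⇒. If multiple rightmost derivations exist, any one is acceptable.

S ⇒ V = E ⇒ V = V ⇒ V = x ⇒ y = x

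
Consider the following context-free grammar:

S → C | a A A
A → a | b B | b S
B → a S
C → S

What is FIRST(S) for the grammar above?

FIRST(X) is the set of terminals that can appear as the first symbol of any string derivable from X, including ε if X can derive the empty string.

We compute FIRST(S) using the standard algorithm.
FIRST(A) = {a, b}
FIRST(B) = {a}
FIRST(C) = {a}
FIRST(S) = {a}
Therefore, FIRST(S) = {a}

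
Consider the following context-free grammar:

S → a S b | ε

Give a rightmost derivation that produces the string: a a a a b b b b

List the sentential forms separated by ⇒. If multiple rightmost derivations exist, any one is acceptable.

S ⇒ a S b ⇒ a a S b b ⇒ a a a S b b b ⇒ a a a a S b b b b ⇒ a a a a b b b b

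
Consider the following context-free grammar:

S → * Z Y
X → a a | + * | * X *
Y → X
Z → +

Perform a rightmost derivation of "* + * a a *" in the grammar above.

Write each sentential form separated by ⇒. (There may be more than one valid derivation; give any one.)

S ⇒ * Z Y ⇒ * Z X ⇒ * Z * X * ⇒ * Z * a a * ⇒ * + * a a *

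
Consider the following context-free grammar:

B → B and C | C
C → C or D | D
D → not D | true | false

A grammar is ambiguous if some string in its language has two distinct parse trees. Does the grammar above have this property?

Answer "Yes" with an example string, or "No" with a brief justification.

No - the grammar is unambiguous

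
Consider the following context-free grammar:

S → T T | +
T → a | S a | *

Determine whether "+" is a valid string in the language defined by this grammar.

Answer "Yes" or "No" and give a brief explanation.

Yes - a valid derivation exists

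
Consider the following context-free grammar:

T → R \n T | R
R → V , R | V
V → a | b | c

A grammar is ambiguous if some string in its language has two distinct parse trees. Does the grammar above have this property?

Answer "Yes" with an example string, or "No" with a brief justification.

No - the grammar is unambiguous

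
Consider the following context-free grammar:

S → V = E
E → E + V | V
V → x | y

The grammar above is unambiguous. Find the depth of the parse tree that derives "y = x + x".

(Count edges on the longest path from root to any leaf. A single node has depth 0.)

4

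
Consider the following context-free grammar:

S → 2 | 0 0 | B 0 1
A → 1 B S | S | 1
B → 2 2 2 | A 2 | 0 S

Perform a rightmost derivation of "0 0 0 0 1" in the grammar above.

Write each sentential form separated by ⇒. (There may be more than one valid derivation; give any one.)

S ⇒ B 0 1 ⇒ 0 S 0 1 ⇒ 0 0 0 0 1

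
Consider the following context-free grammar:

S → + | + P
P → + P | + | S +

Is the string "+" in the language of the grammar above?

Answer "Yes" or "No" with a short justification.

Yes - a valid derivation exists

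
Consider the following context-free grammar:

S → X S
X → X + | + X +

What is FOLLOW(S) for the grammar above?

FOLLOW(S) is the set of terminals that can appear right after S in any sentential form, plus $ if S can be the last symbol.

We compute FOLLOW(S) using the standard algorithm.
FOLLOW(S) starts with {$}.
FIRST(S) = {+}
FIRST(X) = {+}
FOLLOW(S) = {$}
FOLLOW(X) = {+}
Therefore, FOLLOW(S) = {$}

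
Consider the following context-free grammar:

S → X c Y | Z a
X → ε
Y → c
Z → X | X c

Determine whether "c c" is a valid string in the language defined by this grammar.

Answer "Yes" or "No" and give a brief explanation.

Yes - a valid derivation exists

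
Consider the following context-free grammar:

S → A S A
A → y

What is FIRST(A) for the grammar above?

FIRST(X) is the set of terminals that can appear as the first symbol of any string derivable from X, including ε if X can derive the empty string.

We compute FIRST(A) using the standard algorithm.
FIRST(A) = {y}
FIRST(S) = {y}
Therefore, FIRST(A) = {y}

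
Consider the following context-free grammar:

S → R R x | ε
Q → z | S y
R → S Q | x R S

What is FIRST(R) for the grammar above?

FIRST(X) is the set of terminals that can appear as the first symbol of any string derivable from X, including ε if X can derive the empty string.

We compute FIRST(R) using the standard algorithm.
FIRST(Q) = {x, y, z}
FIRST(R) = {x, y, z}
FIRST(S) = {x, y, z, ε}
Therefore, FIRST(R) = {x, y, z}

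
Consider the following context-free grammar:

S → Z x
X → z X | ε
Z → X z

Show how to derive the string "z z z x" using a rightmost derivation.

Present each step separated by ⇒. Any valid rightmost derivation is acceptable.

S ⇒ Z x ⇒ X z x ⇒ z X z x ⇒ z z X z x ⇒ z z z x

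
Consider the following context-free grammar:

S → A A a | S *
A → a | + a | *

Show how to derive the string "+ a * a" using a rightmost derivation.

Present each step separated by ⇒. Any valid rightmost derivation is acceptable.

S ⇒ A A a ⇒ A * a ⇒ + a * a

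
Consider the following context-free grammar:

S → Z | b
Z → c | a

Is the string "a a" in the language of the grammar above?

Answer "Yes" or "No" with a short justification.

No - no valid derivation exists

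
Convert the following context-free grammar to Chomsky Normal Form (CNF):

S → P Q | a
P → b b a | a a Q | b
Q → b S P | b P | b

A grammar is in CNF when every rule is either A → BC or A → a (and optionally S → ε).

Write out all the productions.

S → a; TB → b; TA → a; P → b; Q → b; S → P Q; P → TB X0; X0 → TB TA; P → TA X1; X1 → TA Q; Q → TB X2; X2 → S P; Q → TB P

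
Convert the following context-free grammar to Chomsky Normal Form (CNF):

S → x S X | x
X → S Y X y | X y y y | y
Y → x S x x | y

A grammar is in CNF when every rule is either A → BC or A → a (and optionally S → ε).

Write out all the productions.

TX → x; S → x; TY → y; X → y; Y → y; S → TX X0; X0 → S X; X → S X1; X1 → Y X2; X2 → X TY; X → X X3; X3 → TY X4; X4 → TY TY; Y → TX X5; X5 → S X6; X6 → TX TX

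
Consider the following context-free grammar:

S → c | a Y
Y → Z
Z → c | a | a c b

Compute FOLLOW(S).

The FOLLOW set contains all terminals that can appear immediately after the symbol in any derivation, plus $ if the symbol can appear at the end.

We compute FOLLOW(S) using the standard algorithm.
FOLLOW(S) starts with {$}.
FIRST(S) = {a, c}
FIRST(Y) = {a, c}
FIRST(Z) = {a, c}
FOLLOW(S) = {$}
FOLLOW(Y) = {$}
FOLLOW(Z) = {$}
Therefore, FOLLOW(S) = {$}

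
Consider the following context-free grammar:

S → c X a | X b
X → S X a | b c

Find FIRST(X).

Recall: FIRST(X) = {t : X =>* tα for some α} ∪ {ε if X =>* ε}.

We compute FIRST(X) using the standard algorithm.
FIRST(S) = {b, c}
FIRST(X) = {b, c}
Therefore, FIRST(X) = {b, c}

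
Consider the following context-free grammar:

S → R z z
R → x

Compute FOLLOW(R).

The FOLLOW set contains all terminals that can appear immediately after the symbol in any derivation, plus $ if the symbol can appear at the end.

We compute FOLLOW(R) using the standard algorithm.
FOLLOW(S) starts with {$}.
FIRST(R) = {x}
FIRST(S) = {x}
FOLLOW(R) = {z}
FOLLOW(S) = {$}
Therefore, FOLLOW(R) = {z}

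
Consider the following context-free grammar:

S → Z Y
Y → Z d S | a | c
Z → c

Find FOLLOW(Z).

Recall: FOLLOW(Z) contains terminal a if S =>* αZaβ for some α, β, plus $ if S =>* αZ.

We compute FOLLOW(Z) using the standard algorithm.
FOLLOW(S) starts with {$}.
FIRST(S) = {c}
FIRST(Y) = {a, c}
FIRST(Z) = {c}
FOLLOW(S) = {$}
FOLLOW(Y) = {$}
FOLLOW(Z) = {a, c, d}
Therefore, FOLLOW(Z) = {a, c, d}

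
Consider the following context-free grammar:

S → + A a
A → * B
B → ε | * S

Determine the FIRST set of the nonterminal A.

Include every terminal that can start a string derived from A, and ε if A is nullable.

We compute FIRST(A) using the standard algorithm.
FIRST(A) = {*}
FIRST(B) = {*, ε}
FIRST(S) = {+}
Therefore, FIRST(A) = {*}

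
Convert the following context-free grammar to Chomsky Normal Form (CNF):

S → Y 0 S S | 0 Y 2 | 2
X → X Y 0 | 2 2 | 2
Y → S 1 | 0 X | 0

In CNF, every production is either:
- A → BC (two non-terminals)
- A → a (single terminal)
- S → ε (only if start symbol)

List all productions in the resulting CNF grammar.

T0 → 0; T2 → 2; S → 2; X → 2; T1 → 1; Y → 0; S → Y X0; X0 → T0 X1; X1 → S S; S → T0 X2; X2 → Y T2; X → X X3; X3 → Y T0; X → T2 T2; Y → S T1; Y → T0 X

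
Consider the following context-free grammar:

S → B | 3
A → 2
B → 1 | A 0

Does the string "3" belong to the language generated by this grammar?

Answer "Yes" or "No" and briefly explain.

Yes - a valid derivation exists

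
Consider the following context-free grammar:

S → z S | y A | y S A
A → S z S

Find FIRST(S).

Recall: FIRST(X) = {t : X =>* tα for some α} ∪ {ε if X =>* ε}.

We compute FIRST(S) using the standard algorithm.
FIRST(A) = {y, z}
FIRST(S) = {y, z}
Therefore, FIRST(S) = {y, z}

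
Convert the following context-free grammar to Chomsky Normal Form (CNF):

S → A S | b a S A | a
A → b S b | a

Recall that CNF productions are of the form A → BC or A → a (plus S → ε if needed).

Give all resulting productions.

TB → b; TA → a; S → a; A → a; S → A S; S → TB X0; X0 → TA X1; X1 → S A; A → TB X2; X2 → S TB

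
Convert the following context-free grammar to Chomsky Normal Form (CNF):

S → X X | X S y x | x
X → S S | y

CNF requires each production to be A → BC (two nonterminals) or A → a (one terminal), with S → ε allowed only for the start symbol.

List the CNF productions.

TY → y; TX → x; S → x; X → y; S → X X; S → X X0; X0 → S X1; X1 → TY TX; X → S S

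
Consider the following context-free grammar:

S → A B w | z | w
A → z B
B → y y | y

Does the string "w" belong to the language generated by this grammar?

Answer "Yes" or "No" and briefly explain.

Yes - a valid derivation exists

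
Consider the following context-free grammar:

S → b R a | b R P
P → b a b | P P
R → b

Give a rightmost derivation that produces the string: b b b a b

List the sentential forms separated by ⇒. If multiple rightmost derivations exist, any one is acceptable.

S ⇒ b R P ⇒ b R b a b ⇒ b b b a b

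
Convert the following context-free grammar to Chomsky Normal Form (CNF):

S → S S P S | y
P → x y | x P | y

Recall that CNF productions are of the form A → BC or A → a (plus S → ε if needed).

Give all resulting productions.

S → y; TX → x; TY → y; P → y; S → S X0; X0 → S X1; X1 → P S; P → TX TY; P → TX P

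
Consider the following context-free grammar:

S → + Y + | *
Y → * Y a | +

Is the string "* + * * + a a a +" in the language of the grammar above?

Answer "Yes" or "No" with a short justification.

No - no valid derivation exists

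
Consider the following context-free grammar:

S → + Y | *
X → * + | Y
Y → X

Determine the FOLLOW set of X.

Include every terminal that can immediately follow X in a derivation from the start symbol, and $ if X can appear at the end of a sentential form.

We compute FOLLOW(X) using the standard algorithm.
FOLLOW(S) starts with {$}.
FIRST(S) = {*, +}
FIRST(X) = {*}
FIRST(Y) = {*}
FOLLOW(S) = {$}
FOLLOW(X) = {$}
FOLLOW(Y) = {$}
Therefore, FOLLOW(X) = {$}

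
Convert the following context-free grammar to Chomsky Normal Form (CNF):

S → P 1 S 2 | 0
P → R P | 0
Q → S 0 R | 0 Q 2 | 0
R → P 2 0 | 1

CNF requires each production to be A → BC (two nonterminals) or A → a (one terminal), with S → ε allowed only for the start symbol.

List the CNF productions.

T1 → 1; T2 → 2; S → 0; P → 0; T0 → 0; Q → 0; R → 1; S → P X0; X0 → T1 X1; X1 → S T2; P → R P; Q → S X2; X2 → T0 R; Q → T0 X3; X3 → Q T2; R → P X4; X4 → T2 T0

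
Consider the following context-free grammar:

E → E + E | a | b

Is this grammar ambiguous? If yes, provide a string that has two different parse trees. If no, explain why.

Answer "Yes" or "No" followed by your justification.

Yes - the string 'a + b + a + a' has two distinct leftmost derivations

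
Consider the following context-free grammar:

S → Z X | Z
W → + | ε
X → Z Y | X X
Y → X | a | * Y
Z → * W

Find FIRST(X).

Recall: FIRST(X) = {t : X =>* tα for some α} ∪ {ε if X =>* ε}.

We compute FIRST(X) using the standard algorithm.
FIRST(S) = {*}
FIRST(W) = {+, ε}
FIRST(X) = {*}
FIRST(Y) = {*, a}
FIRST(Z) = {*}
Therefore, FIRST(X) = {*}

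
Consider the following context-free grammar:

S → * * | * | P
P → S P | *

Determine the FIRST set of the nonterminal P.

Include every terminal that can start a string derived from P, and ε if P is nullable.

We compute FIRST(P) using the standard algorithm.
FIRST(P) = {*}
FIRST(S) = {*}
Therefore, FIRST(P) = {*}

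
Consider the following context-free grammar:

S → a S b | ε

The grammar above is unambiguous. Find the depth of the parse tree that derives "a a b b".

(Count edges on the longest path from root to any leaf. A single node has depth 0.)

3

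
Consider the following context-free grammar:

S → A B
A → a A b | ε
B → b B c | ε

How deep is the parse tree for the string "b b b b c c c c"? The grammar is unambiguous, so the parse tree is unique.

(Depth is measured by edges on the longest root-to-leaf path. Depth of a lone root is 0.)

6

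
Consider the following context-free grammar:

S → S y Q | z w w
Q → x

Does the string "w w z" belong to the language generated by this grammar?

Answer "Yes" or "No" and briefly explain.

No - no valid derivation exists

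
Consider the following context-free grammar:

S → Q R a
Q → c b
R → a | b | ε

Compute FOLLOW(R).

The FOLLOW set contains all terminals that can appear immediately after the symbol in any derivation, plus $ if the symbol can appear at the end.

We compute FOLLOW(R) using the standard algorithm.
FOLLOW(S) starts with {$}.
FIRST(Q) = {c}
FIRST(R) = {a, b, ε}
FIRST(S) = {c}
FOLLOW(Q) = {a, b}
FOLLOW(R) = {a}
FOLLOW(S) = {$}
Therefore, FOLLOW(R) = {a}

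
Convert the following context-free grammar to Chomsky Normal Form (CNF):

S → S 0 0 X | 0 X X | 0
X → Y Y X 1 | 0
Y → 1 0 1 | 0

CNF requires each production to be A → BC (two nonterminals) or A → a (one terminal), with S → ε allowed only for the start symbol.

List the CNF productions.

T0 → 0; S → 0; T1 → 1; X → 0; Y → 0; S → S X0; X0 → T0 X1; X1 → T0 X; S → T0 X2; X2 → X X; X → Y X3; X3 → Y X4; X4 → X T1; Y → T1 X5; X5 → T0 T1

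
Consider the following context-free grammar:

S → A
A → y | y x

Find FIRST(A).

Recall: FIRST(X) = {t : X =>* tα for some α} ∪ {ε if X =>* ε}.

We compute FIRST(A) using the standard algorithm.
FIRST(A) = {y}
FIRST(S) = {y}
Therefore, FIRST(A) = {y}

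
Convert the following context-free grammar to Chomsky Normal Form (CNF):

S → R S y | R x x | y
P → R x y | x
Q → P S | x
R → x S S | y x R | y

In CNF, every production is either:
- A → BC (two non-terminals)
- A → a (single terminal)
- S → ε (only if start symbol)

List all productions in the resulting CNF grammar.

TY → y; TX → x; S → y; P → x; Q → x; R → y; S → R X0; X0 → S TY; S → R X1; X1 → TX TX; P → R X2; X2 → TX TY; Q → P S; R → TX X3; X3 → S S; R → TY X4; X4 → TX R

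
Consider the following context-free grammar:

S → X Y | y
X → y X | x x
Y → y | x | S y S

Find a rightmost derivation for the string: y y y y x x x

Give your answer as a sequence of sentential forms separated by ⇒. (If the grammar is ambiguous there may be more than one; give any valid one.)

S ⇒ X Y ⇒ X x ⇒ y X x ⇒ y y X x ⇒ y y y X x ⇒ y y y y X x ⇒ y y y y x x x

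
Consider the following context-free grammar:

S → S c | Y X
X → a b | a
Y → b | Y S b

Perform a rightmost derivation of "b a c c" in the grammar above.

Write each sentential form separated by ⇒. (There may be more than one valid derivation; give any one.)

S ⇒ S c ⇒ S c c ⇒ Y X c c ⇒ Y a c c ⇒ b a c c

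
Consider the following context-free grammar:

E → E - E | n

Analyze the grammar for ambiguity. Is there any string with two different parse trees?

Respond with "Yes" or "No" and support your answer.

Yes - the string 'n - n - n - n' has two distinct parse trees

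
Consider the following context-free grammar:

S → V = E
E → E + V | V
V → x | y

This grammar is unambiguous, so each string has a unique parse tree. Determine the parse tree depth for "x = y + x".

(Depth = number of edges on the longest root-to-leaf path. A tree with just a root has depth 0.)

4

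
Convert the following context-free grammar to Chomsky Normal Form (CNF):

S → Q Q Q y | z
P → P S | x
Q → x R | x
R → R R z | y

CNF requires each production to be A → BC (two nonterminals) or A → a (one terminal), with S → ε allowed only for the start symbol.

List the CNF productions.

TY → y; S → z; P → x; TX → x; Q → x; TZ → z; R → y; S → Q X0; X0 → Q X1; X1 → Q TY; P → P S; Q → TX R; R → R X2; X2 → R TZ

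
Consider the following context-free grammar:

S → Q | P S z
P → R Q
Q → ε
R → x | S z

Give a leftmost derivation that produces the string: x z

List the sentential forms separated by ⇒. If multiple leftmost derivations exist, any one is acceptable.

S ⇒ P S z ⇒ R Q S z ⇒ x Q S z ⇒ x S z ⇒ x Q z ⇒ x z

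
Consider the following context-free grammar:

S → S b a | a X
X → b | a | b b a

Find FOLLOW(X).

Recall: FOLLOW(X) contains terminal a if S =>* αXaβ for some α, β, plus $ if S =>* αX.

We compute FOLLOW(X) using the standard algorithm.
FOLLOW(S) starts with {$}.
FIRST(S) = {a}
FIRST(X) = {a, b}
FOLLOW(S) = {$, b}
FOLLOW(X) = {$, b}
Therefore, FOLLOW(X) = {$, b}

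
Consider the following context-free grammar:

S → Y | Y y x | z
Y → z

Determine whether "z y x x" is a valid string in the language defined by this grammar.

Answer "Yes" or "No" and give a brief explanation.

No - no valid derivation exists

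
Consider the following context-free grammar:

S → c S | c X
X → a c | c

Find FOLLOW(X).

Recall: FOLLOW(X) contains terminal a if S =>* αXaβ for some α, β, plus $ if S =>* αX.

We compute FOLLOW(X) using the standard algorithm.
FOLLOW(S) starts with {$}.
FIRST(S) = {c}
FIRST(X) = {a, c}
FOLLOW(S) = {$}
FOLLOW(X) = {$}
Therefore, FOLLOW(X) = {$}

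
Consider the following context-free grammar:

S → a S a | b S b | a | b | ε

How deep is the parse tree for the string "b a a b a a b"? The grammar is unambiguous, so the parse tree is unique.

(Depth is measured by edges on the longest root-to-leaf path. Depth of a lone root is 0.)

4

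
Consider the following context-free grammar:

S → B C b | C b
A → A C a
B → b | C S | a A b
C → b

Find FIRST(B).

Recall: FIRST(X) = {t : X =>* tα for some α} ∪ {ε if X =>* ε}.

We compute FIRST(B) using the standard algorithm.
FIRST(A) = {}
FIRST(B) = {a, b}
FIRST(C) = {b}
FIRST(S) = {a, b}
Therefore, FIRST(B) = {a, b}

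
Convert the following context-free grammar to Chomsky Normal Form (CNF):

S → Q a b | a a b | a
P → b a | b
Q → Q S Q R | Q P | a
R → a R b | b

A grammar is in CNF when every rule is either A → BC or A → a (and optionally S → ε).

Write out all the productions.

TA → a; TB → b; S → a; P → b; Q → a; R → b; S → Q X0; X0 → TA TB; S → TA X1; X1 → TA TB; P → TB TA; Q → Q X2; X2 → S X3; X3 → Q R; Q → Q P; R → TA X4; X4 → R TB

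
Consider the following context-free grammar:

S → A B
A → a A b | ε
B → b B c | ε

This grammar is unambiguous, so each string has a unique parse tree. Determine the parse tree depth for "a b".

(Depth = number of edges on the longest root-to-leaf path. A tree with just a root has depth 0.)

3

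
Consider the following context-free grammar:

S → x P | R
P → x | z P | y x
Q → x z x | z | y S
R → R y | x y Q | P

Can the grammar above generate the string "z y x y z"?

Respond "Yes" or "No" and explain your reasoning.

No - no valid derivation exists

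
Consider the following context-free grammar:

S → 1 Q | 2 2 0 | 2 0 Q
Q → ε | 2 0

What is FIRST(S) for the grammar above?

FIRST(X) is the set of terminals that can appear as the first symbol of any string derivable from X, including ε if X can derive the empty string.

We compute FIRST(S) using the standard algorithm.
FIRST(Q) = {2, ε}
FIRST(S) = {1, 2}
Therefore, FIRST(S) = {1, 2}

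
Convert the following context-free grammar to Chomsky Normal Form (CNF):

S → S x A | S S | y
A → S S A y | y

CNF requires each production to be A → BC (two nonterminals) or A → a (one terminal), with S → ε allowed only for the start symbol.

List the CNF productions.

TX → x; S → y; TY → y; A → y; S → S X0; X0 → TX A; S → S S; A → S X1; X1 → S X2; X2 → A TY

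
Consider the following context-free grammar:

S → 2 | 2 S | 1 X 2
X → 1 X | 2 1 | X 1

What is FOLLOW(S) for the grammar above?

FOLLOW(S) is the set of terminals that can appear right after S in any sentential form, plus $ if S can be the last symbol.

We compute FOLLOW(S) using the standard algorithm.
FOLLOW(S) starts with {$}.
FIRST(S) = {1, 2}
FIRST(X) = {1, 2}
FOLLOW(S) = {$}
FOLLOW(X) = {1, 2}
Therefore, FOLLOW(S) = {$}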